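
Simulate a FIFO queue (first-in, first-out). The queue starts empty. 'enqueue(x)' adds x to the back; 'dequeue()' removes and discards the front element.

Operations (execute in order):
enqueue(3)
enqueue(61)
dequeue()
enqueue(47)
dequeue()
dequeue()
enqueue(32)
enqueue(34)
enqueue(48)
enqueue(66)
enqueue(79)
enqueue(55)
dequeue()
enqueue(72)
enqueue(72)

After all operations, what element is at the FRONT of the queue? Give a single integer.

Answer: 34

Derivation:
enqueue(3): queue = [3]
enqueue(61): queue = [3, 61]
dequeue(): queue = [61]
enqueue(47): queue = [61, 47]
dequeue(): queue = [47]
dequeue(): queue = []
enqueue(32): queue = [32]
enqueue(34): queue = [32, 34]
enqueue(48): queue = [32, 34, 48]
enqueue(66): queue = [32, 34, 48, 66]
enqueue(79): queue = [32, 34, 48, 66, 79]
enqueue(55): queue = [32, 34, 48, 66, 79, 55]
dequeue(): queue = [34, 48, 66, 79, 55]
enqueue(72): queue = [34, 48, 66, 79, 55, 72]
enqueue(72): queue = [34, 48, 66, 79, 55, 72, 72]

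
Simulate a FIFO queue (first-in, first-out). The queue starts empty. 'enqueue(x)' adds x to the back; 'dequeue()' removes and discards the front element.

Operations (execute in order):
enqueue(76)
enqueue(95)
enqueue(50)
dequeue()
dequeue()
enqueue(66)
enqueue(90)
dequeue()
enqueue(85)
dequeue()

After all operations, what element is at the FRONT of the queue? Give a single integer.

Answer: 90

Derivation:
enqueue(76): queue = [76]
enqueue(95): queue = [76, 95]
enqueue(50): queue = [76, 95, 50]
dequeue(): queue = [95, 50]
dequeue(): queue = [50]
enqueue(66): queue = [50, 66]
enqueue(90): queue = [50, 66, 90]
dequeue(): queue = [66, 90]
enqueue(85): queue = [66, 90, 85]
dequeue(): queue = [90, 85]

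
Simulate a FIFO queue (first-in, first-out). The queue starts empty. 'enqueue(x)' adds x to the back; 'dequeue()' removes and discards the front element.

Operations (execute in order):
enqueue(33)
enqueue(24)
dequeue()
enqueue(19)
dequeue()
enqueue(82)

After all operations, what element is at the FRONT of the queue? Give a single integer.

enqueue(33): queue = [33]
enqueue(24): queue = [33, 24]
dequeue(): queue = [24]
enqueue(19): queue = [24, 19]
dequeue(): queue = [19]
enqueue(82): queue = [19, 82]

Answer: 19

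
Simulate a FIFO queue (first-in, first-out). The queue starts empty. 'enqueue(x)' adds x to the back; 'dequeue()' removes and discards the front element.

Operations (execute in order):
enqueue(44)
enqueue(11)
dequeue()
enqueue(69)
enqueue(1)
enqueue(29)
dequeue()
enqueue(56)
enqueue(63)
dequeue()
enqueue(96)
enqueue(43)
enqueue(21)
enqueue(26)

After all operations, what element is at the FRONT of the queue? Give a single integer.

Answer: 1

Derivation:
enqueue(44): queue = [44]
enqueue(11): queue = [44, 11]
dequeue(): queue = [11]
enqueue(69): queue = [11, 69]
enqueue(1): queue = [11, 69, 1]
enqueue(29): queue = [11, 69, 1, 29]
dequeue(): queue = [69, 1, 29]
enqueue(56): queue = [69, 1, 29, 56]
enqueue(63): queue = [69, 1, 29, 56, 63]
dequeue(): queue = [1, 29, 56, 63]
enqueue(96): queue = [1, 29, 56, 63, 96]
enqueue(43): queue = [1, 29, 56, 63, 96, 43]
enqueue(21): queue = [1, 29, 56, 63, 96, 43, 21]
enqueue(26): queue = [1, 29, 56, 63, 96, 43, 21, 26]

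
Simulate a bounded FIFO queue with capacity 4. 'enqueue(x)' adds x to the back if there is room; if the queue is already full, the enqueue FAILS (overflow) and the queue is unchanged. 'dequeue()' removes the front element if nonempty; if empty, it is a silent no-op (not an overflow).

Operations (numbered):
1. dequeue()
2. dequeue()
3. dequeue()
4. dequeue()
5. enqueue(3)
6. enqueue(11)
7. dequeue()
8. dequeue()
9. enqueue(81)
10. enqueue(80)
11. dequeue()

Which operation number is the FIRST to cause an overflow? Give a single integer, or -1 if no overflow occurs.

1. dequeue(): empty, no-op, size=0
2. dequeue(): empty, no-op, size=0
3. dequeue(): empty, no-op, size=0
4. dequeue(): empty, no-op, size=0
5. enqueue(3): size=1
6. enqueue(11): size=2
7. dequeue(): size=1
8. dequeue(): size=0
9. enqueue(81): size=1
10. enqueue(80): size=2
11. dequeue(): size=1

Answer: -1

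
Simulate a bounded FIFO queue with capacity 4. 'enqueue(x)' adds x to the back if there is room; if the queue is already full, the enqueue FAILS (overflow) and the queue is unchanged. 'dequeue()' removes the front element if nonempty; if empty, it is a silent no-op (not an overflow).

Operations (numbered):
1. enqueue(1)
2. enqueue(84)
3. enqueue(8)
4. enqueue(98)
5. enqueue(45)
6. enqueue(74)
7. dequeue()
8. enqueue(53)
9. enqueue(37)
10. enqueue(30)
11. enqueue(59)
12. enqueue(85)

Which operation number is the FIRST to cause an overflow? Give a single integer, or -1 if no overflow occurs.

Answer: 5

Derivation:
1. enqueue(1): size=1
2. enqueue(84): size=2
3. enqueue(8): size=3
4. enqueue(98): size=4
5. enqueue(45): size=4=cap → OVERFLOW (fail)
6. enqueue(74): size=4=cap → OVERFLOW (fail)
7. dequeue(): size=3
8. enqueue(53): size=4
9. enqueue(37): size=4=cap → OVERFLOW (fail)
10. enqueue(30): size=4=cap → OVERFLOW (fail)
11. enqueue(59): size=4=cap → OVERFLOW (fail)
12. enqueue(85): size=4=cap → OVERFLOW (fail)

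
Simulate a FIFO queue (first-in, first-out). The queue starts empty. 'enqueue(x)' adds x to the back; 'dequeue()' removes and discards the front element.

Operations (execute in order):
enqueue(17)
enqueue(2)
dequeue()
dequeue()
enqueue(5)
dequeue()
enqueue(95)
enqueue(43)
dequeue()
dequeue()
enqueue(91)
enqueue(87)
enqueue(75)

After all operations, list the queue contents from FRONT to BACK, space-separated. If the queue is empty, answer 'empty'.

enqueue(17): [17]
enqueue(2): [17, 2]
dequeue(): [2]
dequeue(): []
enqueue(5): [5]
dequeue(): []
enqueue(95): [95]
enqueue(43): [95, 43]
dequeue(): [43]
dequeue(): []
enqueue(91): [91]
enqueue(87): [91, 87]
enqueue(75): [91, 87, 75]

Answer: 91 87 75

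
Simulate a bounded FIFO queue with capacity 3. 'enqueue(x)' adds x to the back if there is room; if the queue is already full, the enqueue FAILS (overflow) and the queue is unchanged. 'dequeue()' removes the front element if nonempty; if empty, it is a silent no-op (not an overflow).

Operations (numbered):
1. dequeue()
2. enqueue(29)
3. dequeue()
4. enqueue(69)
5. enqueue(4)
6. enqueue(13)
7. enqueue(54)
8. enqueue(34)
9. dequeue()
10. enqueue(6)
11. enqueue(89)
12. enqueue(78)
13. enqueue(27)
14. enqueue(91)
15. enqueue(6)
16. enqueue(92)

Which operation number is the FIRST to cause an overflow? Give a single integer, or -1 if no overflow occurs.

Answer: 7

Derivation:
1. dequeue(): empty, no-op, size=0
2. enqueue(29): size=1
3. dequeue(): size=0
4. enqueue(69): size=1
5. enqueue(4): size=2
6. enqueue(13): size=3
7. enqueue(54): size=3=cap → OVERFLOW (fail)
8. enqueue(34): size=3=cap → OVERFLOW (fail)
9. dequeue(): size=2
10. enqueue(6): size=3
11. enqueue(89): size=3=cap → OVERFLOW (fail)
12. enqueue(78): size=3=cap → OVERFLOW (fail)
13. enqueue(27): size=3=cap → OVERFLOW (fail)
14. enqueue(91): size=3=cap → OVERFLOW (fail)
15. enqueue(6): size=3=cap → OVERFLOW (fail)
16. enqueue(92): size=3=cap → OVERFLOW (fail)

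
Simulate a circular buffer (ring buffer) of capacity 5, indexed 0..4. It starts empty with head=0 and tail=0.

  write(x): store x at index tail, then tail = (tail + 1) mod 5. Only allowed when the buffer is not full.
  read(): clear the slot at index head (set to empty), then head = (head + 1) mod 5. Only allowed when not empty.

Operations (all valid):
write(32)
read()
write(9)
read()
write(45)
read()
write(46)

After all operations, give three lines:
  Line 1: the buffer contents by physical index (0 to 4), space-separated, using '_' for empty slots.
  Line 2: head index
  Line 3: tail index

Answer: _ _ _ 46 _
3
4

Derivation:
write(32): buf=[32 _ _ _ _], head=0, tail=1, size=1
read(): buf=[_ _ _ _ _], head=1, tail=1, size=0
write(9): buf=[_ 9 _ _ _], head=1, tail=2, size=1
read(): buf=[_ _ _ _ _], head=2, tail=2, size=0
write(45): buf=[_ _ 45 _ _], head=2, tail=3, size=1
read(): buf=[_ _ _ _ _], head=3, tail=3, size=0
write(46): buf=[_ _ _ 46 _], head=3, tail=4, size=1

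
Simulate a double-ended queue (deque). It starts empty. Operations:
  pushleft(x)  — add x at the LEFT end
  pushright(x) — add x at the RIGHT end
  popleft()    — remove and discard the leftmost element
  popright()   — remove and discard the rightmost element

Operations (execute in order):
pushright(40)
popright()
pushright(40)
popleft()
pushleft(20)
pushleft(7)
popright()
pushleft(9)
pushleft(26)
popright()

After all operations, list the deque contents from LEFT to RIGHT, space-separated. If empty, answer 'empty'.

Answer: 26 9

Derivation:
pushright(40): [40]
popright(): []
pushright(40): [40]
popleft(): []
pushleft(20): [20]
pushleft(7): [7, 20]
popright(): [7]
pushleft(9): [9, 7]
pushleft(26): [26, 9, 7]
popright(): [26, 9]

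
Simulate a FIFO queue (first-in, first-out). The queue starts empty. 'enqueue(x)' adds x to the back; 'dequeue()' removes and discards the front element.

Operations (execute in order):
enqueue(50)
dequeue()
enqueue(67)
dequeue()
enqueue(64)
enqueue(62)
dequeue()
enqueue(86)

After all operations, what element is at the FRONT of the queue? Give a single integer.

Answer: 62

Derivation:
enqueue(50): queue = [50]
dequeue(): queue = []
enqueue(67): queue = [67]
dequeue(): queue = []
enqueue(64): queue = [64]
enqueue(62): queue = [64, 62]
dequeue(): queue = [62]
enqueue(86): queue = [62, 86]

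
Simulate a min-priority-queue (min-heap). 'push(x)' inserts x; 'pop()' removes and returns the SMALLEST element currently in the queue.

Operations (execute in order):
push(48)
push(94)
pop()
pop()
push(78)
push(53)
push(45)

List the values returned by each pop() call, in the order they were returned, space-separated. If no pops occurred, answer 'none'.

Answer: 48 94

Derivation:
push(48): heap contents = [48]
push(94): heap contents = [48, 94]
pop() → 48: heap contents = [94]
pop() → 94: heap contents = []
push(78): heap contents = [78]
push(53): heap contents = [53, 78]
push(45): heap contents = [45, 53, 78]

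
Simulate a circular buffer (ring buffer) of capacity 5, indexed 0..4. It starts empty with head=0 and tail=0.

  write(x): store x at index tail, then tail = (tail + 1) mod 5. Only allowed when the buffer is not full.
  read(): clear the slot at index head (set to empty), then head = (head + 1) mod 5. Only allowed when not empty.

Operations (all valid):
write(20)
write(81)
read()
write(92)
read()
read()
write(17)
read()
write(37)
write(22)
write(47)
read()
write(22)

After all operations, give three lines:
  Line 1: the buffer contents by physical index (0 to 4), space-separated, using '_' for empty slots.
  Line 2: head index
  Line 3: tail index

Answer: 22 47 22 _ _
0
3

Derivation:
write(20): buf=[20 _ _ _ _], head=0, tail=1, size=1
write(81): buf=[20 81 _ _ _], head=0, tail=2, size=2
read(): buf=[_ 81 _ _ _], head=1, tail=2, size=1
write(92): buf=[_ 81 92 _ _], head=1, tail=3, size=2
read(): buf=[_ _ 92 _ _], head=2, tail=3, size=1
read(): buf=[_ _ _ _ _], head=3, tail=3, size=0
write(17): buf=[_ _ _ 17 _], head=3, tail=4, size=1
read(): buf=[_ _ _ _ _], head=4, tail=4, size=0
write(37): buf=[_ _ _ _ 37], head=4, tail=0, size=1
write(22): buf=[22 _ _ _ 37], head=4, tail=1, size=2
write(47): buf=[22 47 _ _ 37], head=4, tail=2, size=3
read(): buf=[22 47 _ _ _], head=0, tail=2, size=2
write(22): buf=[22 47 22 _ _], head=0, tail=3, size=3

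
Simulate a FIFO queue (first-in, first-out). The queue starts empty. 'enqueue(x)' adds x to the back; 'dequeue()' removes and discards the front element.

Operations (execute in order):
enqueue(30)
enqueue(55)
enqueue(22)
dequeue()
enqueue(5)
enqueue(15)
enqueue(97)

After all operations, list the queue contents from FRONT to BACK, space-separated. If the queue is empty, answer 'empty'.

Answer: 55 22 5 15 97

Derivation:
enqueue(30): [30]
enqueue(55): [30, 55]
enqueue(22): [30, 55, 22]
dequeue(): [55, 22]
enqueue(5): [55, 22, 5]
enqueue(15): [55, 22, 5, 15]
enqueue(97): [55, 22, 5, 15, 97]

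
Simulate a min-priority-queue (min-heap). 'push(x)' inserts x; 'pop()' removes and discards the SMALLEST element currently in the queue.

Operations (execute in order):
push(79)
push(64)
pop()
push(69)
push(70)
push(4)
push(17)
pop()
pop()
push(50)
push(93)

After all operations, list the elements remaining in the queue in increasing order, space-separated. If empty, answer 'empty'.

push(79): heap contents = [79]
push(64): heap contents = [64, 79]
pop() → 64: heap contents = [79]
push(69): heap contents = [69, 79]
push(70): heap contents = [69, 70, 79]
push(4): heap contents = [4, 69, 70, 79]
push(17): heap contents = [4, 17, 69, 70, 79]
pop() → 4: heap contents = [17, 69, 70, 79]
pop() → 17: heap contents = [69, 70, 79]
push(50): heap contents = [50, 69, 70, 79]
push(93): heap contents = [50, 69, 70, 79, 93]

Answer: 50 69 70 79 93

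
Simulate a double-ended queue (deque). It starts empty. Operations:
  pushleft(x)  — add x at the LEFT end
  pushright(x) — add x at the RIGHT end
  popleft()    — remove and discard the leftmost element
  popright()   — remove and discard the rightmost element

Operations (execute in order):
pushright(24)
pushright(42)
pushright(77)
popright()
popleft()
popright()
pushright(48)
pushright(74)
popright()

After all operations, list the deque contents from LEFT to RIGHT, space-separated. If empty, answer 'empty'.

pushright(24): [24]
pushright(42): [24, 42]
pushright(77): [24, 42, 77]
popright(): [24, 42]
popleft(): [42]
popright(): []
pushright(48): [48]
pushright(74): [48, 74]
popright(): [48]

Answer: 48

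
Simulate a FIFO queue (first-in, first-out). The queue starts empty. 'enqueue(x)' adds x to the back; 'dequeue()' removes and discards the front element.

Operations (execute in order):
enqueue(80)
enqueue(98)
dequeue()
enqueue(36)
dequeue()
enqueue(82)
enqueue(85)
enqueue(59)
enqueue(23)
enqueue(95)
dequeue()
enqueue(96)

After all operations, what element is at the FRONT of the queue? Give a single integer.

enqueue(80): queue = [80]
enqueue(98): queue = [80, 98]
dequeue(): queue = [98]
enqueue(36): queue = [98, 36]
dequeue(): queue = [36]
enqueue(82): queue = [36, 82]
enqueue(85): queue = [36, 82, 85]
enqueue(59): queue = [36, 82, 85, 59]
enqueue(23): queue = [36, 82, 85, 59, 23]
enqueue(95): queue = [36, 82, 85, 59, 23, 95]
dequeue(): queue = [82, 85, 59, 23, 95]
enqueue(96): queue = [82, 85, 59, 23, 95, 96]

Answer: 82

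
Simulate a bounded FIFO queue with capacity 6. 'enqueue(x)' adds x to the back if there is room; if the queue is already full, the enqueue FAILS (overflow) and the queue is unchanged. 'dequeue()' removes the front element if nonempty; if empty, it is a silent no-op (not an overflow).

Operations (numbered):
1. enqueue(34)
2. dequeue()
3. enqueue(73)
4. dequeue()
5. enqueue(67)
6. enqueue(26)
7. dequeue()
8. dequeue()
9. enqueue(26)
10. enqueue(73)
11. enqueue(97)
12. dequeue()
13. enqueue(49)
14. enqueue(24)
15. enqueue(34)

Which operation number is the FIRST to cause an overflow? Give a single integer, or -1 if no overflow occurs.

1. enqueue(34): size=1
2. dequeue(): size=0
3. enqueue(73): size=1
4. dequeue(): size=0
5. enqueue(67): size=1
6. enqueue(26): size=2
7. dequeue(): size=1
8. dequeue(): size=0
9. enqueue(26): size=1
10. enqueue(73): size=2
11. enqueue(97): size=3
12. dequeue(): size=2
13. enqueue(49): size=3
14. enqueue(24): size=4
15. enqueue(34): size=5

Answer: -1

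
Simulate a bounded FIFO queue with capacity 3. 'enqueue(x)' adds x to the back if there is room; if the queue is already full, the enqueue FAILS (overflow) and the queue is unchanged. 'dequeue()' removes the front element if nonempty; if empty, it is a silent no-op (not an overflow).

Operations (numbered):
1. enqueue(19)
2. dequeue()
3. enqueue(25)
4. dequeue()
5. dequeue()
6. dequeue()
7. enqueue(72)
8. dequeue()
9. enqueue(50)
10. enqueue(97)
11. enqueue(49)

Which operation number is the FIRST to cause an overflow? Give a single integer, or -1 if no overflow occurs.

1. enqueue(19): size=1
2. dequeue(): size=0
3. enqueue(25): size=1
4. dequeue(): size=0
5. dequeue(): empty, no-op, size=0
6. dequeue(): empty, no-op, size=0
7. enqueue(72): size=1
8. dequeue(): size=0
9. enqueue(50): size=1
10. enqueue(97): size=2
11. enqueue(49): size=3

Answer: -1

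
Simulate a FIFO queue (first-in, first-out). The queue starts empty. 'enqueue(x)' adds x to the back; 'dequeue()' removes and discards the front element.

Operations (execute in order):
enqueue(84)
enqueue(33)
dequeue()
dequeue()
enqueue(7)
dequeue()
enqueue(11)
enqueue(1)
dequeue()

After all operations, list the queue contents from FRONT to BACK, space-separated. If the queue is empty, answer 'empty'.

enqueue(84): [84]
enqueue(33): [84, 33]
dequeue(): [33]
dequeue(): []
enqueue(7): [7]
dequeue(): []
enqueue(11): [11]
enqueue(1): [11, 1]
dequeue(): [1]

Answer: 1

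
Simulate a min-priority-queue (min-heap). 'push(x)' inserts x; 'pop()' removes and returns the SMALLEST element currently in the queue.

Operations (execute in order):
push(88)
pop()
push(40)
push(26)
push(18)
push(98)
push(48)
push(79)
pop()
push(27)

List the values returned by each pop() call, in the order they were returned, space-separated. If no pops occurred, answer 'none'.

push(88): heap contents = [88]
pop() → 88: heap contents = []
push(40): heap contents = [40]
push(26): heap contents = [26, 40]
push(18): heap contents = [18, 26, 40]
push(98): heap contents = [18, 26, 40, 98]
push(48): heap contents = [18, 26, 40, 48, 98]
push(79): heap contents = [18, 26, 40, 48, 79, 98]
pop() → 18: heap contents = [26, 40, 48, 79, 98]
push(27): heap contents = [26, 27, 40, 48, 79, 98]

Answer: 88 18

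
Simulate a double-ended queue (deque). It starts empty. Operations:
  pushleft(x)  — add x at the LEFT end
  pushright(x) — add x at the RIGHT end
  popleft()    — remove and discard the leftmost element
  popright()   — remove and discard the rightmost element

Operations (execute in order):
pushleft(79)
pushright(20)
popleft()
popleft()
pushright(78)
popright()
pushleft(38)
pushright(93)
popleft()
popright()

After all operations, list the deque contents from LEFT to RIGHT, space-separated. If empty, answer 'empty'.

Answer: empty

Derivation:
pushleft(79): [79]
pushright(20): [79, 20]
popleft(): [20]
popleft(): []
pushright(78): [78]
popright(): []
pushleft(38): [38]
pushright(93): [38, 93]
popleft(): [93]
popright(): []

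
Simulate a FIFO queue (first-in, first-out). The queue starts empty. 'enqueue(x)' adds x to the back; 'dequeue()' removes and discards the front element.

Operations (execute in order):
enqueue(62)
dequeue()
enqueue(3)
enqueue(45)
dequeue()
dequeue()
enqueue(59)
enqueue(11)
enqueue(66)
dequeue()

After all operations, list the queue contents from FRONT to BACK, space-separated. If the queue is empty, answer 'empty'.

enqueue(62): [62]
dequeue(): []
enqueue(3): [3]
enqueue(45): [3, 45]
dequeue(): [45]
dequeue(): []
enqueue(59): [59]
enqueue(11): [59, 11]
enqueue(66): [59, 11, 66]
dequeue(): [11, 66]

Answer: 11 66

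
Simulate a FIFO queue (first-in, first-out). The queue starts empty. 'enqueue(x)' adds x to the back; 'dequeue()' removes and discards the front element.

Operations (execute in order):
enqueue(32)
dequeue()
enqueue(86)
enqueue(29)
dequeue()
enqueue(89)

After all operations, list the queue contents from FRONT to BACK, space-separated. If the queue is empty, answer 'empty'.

enqueue(32): [32]
dequeue(): []
enqueue(86): [86]
enqueue(29): [86, 29]
dequeue(): [29]
enqueue(89): [29, 89]

Answer: 29 89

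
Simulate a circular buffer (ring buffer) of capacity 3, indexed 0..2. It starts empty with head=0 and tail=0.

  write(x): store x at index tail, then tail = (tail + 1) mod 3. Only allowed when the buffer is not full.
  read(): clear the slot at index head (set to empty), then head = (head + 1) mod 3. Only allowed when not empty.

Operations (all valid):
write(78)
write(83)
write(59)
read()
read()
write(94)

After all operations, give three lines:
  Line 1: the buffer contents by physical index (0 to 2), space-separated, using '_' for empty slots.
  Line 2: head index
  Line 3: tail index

Answer: 94 _ 59
2
1

Derivation:
write(78): buf=[78 _ _], head=0, tail=1, size=1
write(83): buf=[78 83 _], head=0, tail=2, size=2
write(59): buf=[78 83 59], head=0, tail=0, size=3
read(): buf=[_ 83 59], head=1, tail=0, size=2
read(): buf=[_ _ 59], head=2, tail=0, size=1
write(94): buf=[94 _ 59], head=2, tail=1, size=2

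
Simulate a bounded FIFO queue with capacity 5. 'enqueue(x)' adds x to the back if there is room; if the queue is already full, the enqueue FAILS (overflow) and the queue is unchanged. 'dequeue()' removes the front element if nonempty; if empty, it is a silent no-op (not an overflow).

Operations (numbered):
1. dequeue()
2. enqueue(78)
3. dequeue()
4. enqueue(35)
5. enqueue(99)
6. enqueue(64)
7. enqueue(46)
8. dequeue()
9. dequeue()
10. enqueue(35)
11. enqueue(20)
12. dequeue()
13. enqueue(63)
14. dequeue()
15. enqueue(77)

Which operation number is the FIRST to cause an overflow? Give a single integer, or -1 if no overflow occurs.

1. dequeue(): empty, no-op, size=0
2. enqueue(78): size=1
3. dequeue(): size=0
4. enqueue(35): size=1
5. enqueue(99): size=2
6. enqueue(64): size=3
7. enqueue(46): size=4
8. dequeue(): size=3
9. dequeue(): size=2
10. enqueue(35): size=3
11. enqueue(20): size=4
12. dequeue(): size=3
13. enqueue(63): size=4
14. dequeue(): size=3
15. enqueue(77): size=4

Answer: -1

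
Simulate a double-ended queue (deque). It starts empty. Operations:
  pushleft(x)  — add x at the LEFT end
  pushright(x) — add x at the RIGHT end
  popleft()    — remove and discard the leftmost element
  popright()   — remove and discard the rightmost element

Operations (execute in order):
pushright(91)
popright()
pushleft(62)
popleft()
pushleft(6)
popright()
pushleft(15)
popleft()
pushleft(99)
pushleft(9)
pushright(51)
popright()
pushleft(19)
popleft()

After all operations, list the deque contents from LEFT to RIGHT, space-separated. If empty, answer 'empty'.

pushright(91): [91]
popright(): []
pushleft(62): [62]
popleft(): []
pushleft(6): [6]
popright(): []
pushleft(15): [15]
popleft(): []
pushleft(99): [99]
pushleft(9): [9, 99]
pushright(51): [9, 99, 51]
popright(): [9, 99]
pushleft(19): [19, 9, 99]
popleft(): [9, 99]

Answer: 9 99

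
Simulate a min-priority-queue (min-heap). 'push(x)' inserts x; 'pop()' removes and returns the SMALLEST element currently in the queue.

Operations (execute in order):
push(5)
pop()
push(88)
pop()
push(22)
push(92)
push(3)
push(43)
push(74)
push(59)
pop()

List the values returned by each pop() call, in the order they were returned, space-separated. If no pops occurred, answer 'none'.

Answer: 5 88 3

Derivation:
push(5): heap contents = [5]
pop() → 5: heap contents = []
push(88): heap contents = [88]
pop() → 88: heap contents = []
push(22): heap contents = [22]
push(92): heap contents = [22, 92]
push(3): heap contents = [3, 22, 92]
push(43): heap contents = [3, 22, 43, 92]
push(74): heap contents = [3, 22, 43, 74, 92]
push(59): heap contents = [3, 22, 43, 59, 74, 92]
pop() → 3: heap contents = [22, 43, 59, 74, 92]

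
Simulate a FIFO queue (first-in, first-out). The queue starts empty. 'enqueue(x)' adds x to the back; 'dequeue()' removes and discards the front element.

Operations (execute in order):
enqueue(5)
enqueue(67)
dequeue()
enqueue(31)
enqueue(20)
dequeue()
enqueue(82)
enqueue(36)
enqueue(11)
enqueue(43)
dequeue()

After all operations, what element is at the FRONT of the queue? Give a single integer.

enqueue(5): queue = [5]
enqueue(67): queue = [5, 67]
dequeue(): queue = [67]
enqueue(31): queue = [67, 31]
enqueue(20): queue = [67, 31, 20]
dequeue(): queue = [31, 20]
enqueue(82): queue = [31, 20, 82]
enqueue(36): queue = [31, 20, 82, 36]
enqueue(11): queue = [31, 20, 82, 36, 11]
enqueue(43): queue = [31, 20, 82, 36, 11, 43]
dequeue(): queue = [20, 82, 36, 11, 43]

Answer: 20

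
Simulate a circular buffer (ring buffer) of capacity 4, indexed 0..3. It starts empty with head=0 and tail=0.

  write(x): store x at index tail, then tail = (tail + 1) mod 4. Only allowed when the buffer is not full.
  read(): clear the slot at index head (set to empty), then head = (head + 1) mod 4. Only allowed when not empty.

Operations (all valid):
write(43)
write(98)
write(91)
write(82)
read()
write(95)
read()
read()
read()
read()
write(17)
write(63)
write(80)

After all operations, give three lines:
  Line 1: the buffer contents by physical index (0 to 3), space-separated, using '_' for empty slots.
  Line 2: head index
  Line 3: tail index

Answer: _ 17 63 80
1
0

Derivation:
write(43): buf=[43 _ _ _], head=0, tail=1, size=1
write(98): buf=[43 98 _ _], head=0, tail=2, size=2
write(91): buf=[43 98 91 _], head=0, tail=3, size=3
write(82): buf=[43 98 91 82], head=0, tail=0, size=4
read(): buf=[_ 98 91 82], head=1, tail=0, size=3
write(95): buf=[95 98 91 82], head=1, tail=1, size=4
read(): buf=[95 _ 91 82], head=2, tail=1, size=3
read(): buf=[95 _ _ 82], head=3, tail=1, size=2
read(): buf=[95 _ _ _], head=0, tail=1, size=1
read(): buf=[_ _ _ _], head=1, tail=1, size=0
write(17): buf=[_ 17 _ _], head=1, tail=2, size=1
write(63): buf=[_ 17 63 _], head=1, tail=3, size=2
write(80): buf=[_ 17 63 80], head=1, tail=0, size=3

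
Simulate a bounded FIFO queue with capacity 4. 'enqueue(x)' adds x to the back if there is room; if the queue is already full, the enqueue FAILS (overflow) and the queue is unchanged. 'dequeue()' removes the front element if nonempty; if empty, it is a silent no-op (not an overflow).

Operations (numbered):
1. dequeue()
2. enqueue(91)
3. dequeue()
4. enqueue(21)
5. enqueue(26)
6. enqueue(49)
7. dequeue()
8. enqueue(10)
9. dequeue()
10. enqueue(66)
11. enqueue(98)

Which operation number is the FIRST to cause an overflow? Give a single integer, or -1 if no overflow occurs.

Answer: -1

Derivation:
1. dequeue(): empty, no-op, size=0
2. enqueue(91): size=1
3. dequeue(): size=0
4. enqueue(21): size=1
5. enqueue(26): size=2
6. enqueue(49): size=3
7. dequeue(): size=2
8. enqueue(10): size=3
9. dequeue(): size=2
10. enqueue(66): size=3
11. enqueue(98): size=4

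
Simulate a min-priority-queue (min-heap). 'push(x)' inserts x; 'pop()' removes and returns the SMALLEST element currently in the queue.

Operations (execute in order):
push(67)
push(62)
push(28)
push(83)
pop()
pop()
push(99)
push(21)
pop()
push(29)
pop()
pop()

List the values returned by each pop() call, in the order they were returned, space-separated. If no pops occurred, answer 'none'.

push(67): heap contents = [67]
push(62): heap contents = [62, 67]
push(28): heap contents = [28, 62, 67]
push(83): heap contents = [28, 62, 67, 83]
pop() → 28: heap contents = [62, 67, 83]
pop() → 62: heap contents = [67, 83]
push(99): heap contents = [67, 83, 99]
push(21): heap contents = [21, 67, 83, 99]
pop() → 21: heap contents = [67, 83, 99]
push(29): heap contents = [29, 67, 83, 99]
pop() → 29: heap contents = [67, 83, 99]
pop() → 67: heap contents = [83, 99]

Answer: 28 62 21 29 67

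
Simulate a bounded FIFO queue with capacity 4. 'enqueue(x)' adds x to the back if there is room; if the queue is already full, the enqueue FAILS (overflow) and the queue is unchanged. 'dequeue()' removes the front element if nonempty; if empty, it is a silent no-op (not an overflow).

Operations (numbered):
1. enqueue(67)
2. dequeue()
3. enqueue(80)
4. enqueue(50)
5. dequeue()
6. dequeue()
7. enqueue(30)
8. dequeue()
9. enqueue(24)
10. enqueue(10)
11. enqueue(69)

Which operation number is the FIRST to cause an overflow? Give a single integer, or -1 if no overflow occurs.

1. enqueue(67): size=1
2. dequeue(): size=0
3. enqueue(80): size=1
4. enqueue(50): size=2
5. dequeue(): size=1
6. dequeue(): size=0
7. enqueue(30): size=1
8. dequeue(): size=0
9. enqueue(24): size=1
10. enqueue(10): size=2
11. enqueue(69): size=3

Answer: -1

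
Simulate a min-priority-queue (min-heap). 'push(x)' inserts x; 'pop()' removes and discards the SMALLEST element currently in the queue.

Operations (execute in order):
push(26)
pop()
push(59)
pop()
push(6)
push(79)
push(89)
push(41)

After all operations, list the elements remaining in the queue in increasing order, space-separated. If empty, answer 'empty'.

push(26): heap contents = [26]
pop() → 26: heap contents = []
push(59): heap contents = [59]
pop() → 59: heap contents = []
push(6): heap contents = [6]
push(79): heap contents = [6, 79]
push(89): heap contents = [6, 79, 89]
push(41): heap contents = [6, 41, 79, 89]

Answer: 6 41 79 89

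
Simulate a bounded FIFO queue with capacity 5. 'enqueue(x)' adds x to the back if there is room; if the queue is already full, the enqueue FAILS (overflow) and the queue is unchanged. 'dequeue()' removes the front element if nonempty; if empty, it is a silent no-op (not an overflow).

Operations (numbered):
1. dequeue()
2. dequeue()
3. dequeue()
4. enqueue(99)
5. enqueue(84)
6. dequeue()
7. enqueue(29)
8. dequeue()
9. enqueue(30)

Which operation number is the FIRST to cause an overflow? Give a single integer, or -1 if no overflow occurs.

Answer: -1

Derivation:
1. dequeue(): empty, no-op, size=0
2. dequeue(): empty, no-op, size=0
3. dequeue(): empty, no-op, size=0
4. enqueue(99): size=1
5. enqueue(84): size=2
6. dequeue(): size=1
7. enqueue(29): size=2
8. dequeue(): size=1
9. enqueue(30): size=2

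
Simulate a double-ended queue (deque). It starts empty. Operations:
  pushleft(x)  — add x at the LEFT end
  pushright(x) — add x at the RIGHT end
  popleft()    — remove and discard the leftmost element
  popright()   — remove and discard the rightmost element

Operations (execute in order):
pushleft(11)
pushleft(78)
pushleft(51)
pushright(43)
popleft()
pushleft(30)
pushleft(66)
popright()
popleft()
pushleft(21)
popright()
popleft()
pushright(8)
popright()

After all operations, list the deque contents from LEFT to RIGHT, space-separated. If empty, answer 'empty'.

pushleft(11): [11]
pushleft(78): [78, 11]
pushleft(51): [51, 78, 11]
pushright(43): [51, 78, 11, 43]
popleft(): [78, 11, 43]
pushleft(30): [30, 78, 11, 43]
pushleft(66): [66, 30, 78, 11, 43]
popright(): [66, 30, 78, 11]
popleft(): [30, 78, 11]
pushleft(21): [21, 30, 78, 11]
popright(): [21, 30, 78]
popleft(): [30, 78]
pushright(8): [30, 78, 8]
popright(): [30, 78]

Answer: 30 78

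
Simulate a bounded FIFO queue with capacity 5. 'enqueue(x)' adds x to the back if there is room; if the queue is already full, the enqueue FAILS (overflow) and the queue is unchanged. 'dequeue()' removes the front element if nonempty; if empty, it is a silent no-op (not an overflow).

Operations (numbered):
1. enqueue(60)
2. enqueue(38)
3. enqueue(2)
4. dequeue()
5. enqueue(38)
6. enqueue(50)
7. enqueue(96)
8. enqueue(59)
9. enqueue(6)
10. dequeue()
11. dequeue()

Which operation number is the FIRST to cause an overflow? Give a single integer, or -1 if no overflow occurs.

Answer: 8

Derivation:
1. enqueue(60): size=1
2. enqueue(38): size=2
3. enqueue(2): size=3
4. dequeue(): size=2
5. enqueue(38): size=3
6. enqueue(50): size=4
7. enqueue(96): size=5
8. enqueue(59): size=5=cap → OVERFLOW (fail)
9. enqueue(6): size=5=cap → OVERFLOW (fail)
10. dequeue(): size=4
11. dequeue(): size=3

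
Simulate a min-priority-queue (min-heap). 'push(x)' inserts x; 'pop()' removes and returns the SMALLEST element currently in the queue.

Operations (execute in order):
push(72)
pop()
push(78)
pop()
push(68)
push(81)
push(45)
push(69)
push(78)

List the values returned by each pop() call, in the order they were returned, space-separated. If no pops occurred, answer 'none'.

push(72): heap contents = [72]
pop() → 72: heap contents = []
push(78): heap contents = [78]
pop() → 78: heap contents = []
push(68): heap contents = [68]
push(81): heap contents = [68, 81]
push(45): heap contents = [45, 68, 81]
push(69): heap contents = [45, 68, 69, 81]
push(78): heap contents = [45, 68, 69, 78, 81]

Answer: 72 78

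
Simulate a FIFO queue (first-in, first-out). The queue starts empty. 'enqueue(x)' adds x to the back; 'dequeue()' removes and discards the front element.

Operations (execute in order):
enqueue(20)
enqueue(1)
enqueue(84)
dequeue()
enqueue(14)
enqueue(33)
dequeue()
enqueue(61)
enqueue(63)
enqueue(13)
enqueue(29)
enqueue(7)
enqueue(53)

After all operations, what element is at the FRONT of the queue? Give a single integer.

enqueue(20): queue = [20]
enqueue(1): queue = [20, 1]
enqueue(84): queue = [20, 1, 84]
dequeue(): queue = [1, 84]
enqueue(14): queue = [1, 84, 14]
enqueue(33): queue = [1, 84, 14, 33]
dequeue(): queue = [84, 14, 33]
enqueue(61): queue = [84, 14, 33, 61]
enqueue(63): queue = [84, 14, 33, 61, 63]
enqueue(13): queue = [84, 14, 33, 61, 63, 13]
enqueue(29): queue = [84, 14, 33, 61, 63, 13, 29]
enqueue(7): queue = [84, 14, 33, 61, 63, 13, 29, 7]
enqueue(53): queue = [84, 14, 33, 61, 63, 13, 29, 7, 53]

Answer: 84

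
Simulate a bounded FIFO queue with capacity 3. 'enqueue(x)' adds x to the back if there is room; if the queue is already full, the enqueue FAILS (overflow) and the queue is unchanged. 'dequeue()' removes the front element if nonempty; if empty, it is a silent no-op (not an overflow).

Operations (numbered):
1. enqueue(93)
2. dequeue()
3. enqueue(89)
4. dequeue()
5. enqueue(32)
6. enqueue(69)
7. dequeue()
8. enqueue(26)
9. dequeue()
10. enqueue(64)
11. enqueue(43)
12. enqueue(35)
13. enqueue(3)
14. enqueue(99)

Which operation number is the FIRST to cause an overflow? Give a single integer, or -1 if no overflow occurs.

Answer: 12

Derivation:
1. enqueue(93): size=1
2. dequeue(): size=0
3. enqueue(89): size=1
4. dequeue(): size=0
5. enqueue(32): size=1
6. enqueue(69): size=2
7. dequeue(): size=1
8. enqueue(26): size=2
9. dequeue(): size=1
10. enqueue(64): size=2
11. enqueue(43): size=3
12. enqueue(35): size=3=cap → OVERFLOW (fail)
13. enqueue(3): size=3=cap → OVERFLOW (fail)
14. enqueue(99): size=3=cap → OVERFLOW (fail)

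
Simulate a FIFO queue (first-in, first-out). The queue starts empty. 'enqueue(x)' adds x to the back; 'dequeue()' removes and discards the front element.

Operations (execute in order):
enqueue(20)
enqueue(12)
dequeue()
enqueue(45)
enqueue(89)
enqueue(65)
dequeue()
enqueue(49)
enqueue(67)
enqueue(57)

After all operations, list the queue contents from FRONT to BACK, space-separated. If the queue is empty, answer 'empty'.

enqueue(20): [20]
enqueue(12): [20, 12]
dequeue(): [12]
enqueue(45): [12, 45]
enqueue(89): [12, 45, 89]
enqueue(65): [12, 45, 89, 65]
dequeue(): [45, 89, 65]
enqueue(49): [45, 89, 65, 49]
enqueue(67): [45, 89, 65, 49, 67]
enqueue(57): [45, 89, 65, 49, 67, 57]

Answer: 45 89 65 49 67 57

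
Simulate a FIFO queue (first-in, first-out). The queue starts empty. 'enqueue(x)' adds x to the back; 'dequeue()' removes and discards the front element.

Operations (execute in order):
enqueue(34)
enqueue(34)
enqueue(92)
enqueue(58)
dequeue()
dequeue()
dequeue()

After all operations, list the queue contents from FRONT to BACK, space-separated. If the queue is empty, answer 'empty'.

enqueue(34): [34]
enqueue(34): [34, 34]
enqueue(92): [34, 34, 92]
enqueue(58): [34, 34, 92, 58]
dequeue(): [34, 92, 58]
dequeue(): [92, 58]
dequeue(): [58]

Answer: 58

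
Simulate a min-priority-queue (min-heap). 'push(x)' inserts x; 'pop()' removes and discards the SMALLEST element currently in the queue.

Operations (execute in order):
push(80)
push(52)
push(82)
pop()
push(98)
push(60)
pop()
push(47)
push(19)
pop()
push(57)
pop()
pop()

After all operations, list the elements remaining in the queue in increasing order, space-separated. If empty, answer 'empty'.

Answer: 80 82 98

Derivation:
push(80): heap contents = [80]
push(52): heap contents = [52, 80]
push(82): heap contents = [52, 80, 82]
pop() → 52: heap contents = [80, 82]
push(98): heap contents = [80, 82, 98]
push(60): heap contents = [60, 80, 82, 98]
pop() → 60: heap contents = [80, 82, 98]
push(47): heap contents = [47, 80, 82, 98]
push(19): heap contents = [19, 47, 80, 82, 98]
pop() → 19: heap contents = [47, 80, 82, 98]
push(57): heap contents = [47, 57, 80, 82, 98]
pop() → 47: heap contents = [57, 80, 82, 98]
pop() → 57: heap contents = [80, 82, 98]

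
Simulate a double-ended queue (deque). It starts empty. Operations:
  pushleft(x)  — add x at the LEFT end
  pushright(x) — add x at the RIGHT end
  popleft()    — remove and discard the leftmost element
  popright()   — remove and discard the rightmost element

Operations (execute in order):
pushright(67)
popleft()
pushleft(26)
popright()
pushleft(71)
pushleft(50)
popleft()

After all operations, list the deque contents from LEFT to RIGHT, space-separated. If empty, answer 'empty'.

pushright(67): [67]
popleft(): []
pushleft(26): [26]
popright(): []
pushleft(71): [71]
pushleft(50): [50, 71]
popleft(): [71]

Answer: 71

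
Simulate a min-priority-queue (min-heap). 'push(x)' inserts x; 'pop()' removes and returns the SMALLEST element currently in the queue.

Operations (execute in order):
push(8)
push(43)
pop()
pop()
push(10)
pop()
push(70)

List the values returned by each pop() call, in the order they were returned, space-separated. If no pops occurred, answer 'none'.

push(8): heap contents = [8]
push(43): heap contents = [8, 43]
pop() → 8: heap contents = [43]
pop() → 43: heap contents = []
push(10): heap contents = [10]
pop() → 10: heap contents = []
push(70): heap contents = [70]

Answer: 8 43 10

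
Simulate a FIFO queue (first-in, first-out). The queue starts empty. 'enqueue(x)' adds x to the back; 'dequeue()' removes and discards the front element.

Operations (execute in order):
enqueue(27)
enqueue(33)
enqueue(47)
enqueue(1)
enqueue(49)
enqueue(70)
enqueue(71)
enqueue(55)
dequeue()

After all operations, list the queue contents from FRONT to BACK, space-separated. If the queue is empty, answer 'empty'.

Answer: 33 47 1 49 70 71 55

Derivation:
enqueue(27): [27]
enqueue(33): [27, 33]
enqueue(47): [27, 33, 47]
enqueue(1): [27, 33, 47, 1]
enqueue(49): [27, 33, 47, 1, 49]
enqueue(70): [27, 33, 47, 1, 49, 70]
enqueue(71): [27, 33, 47, 1, 49, 70, 71]
enqueue(55): [27, 33, 47, 1, 49, 70, 71, 55]
dequeue(): [33, 47, 1, 49, 70, 71, 55]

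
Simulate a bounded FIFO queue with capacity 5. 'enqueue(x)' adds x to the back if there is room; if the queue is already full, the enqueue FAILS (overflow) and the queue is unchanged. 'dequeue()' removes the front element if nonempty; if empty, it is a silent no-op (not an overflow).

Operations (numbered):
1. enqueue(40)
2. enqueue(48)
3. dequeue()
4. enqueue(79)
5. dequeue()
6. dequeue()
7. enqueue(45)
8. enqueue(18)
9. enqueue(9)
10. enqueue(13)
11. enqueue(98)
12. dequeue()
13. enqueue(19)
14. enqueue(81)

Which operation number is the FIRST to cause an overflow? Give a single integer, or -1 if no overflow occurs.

Answer: 14

Derivation:
1. enqueue(40): size=1
2. enqueue(48): size=2
3. dequeue(): size=1
4. enqueue(79): size=2
5. dequeue(): size=1
6. dequeue(): size=0
7. enqueue(45): size=1
8. enqueue(18): size=2
9. enqueue(9): size=3
10. enqueue(13): size=4
11. enqueue(98): size=5
12. dequeue(): size=4
13. enqueue(19): size=5
14. enqueue(81): size=5=cap → OVERFLOW (fail)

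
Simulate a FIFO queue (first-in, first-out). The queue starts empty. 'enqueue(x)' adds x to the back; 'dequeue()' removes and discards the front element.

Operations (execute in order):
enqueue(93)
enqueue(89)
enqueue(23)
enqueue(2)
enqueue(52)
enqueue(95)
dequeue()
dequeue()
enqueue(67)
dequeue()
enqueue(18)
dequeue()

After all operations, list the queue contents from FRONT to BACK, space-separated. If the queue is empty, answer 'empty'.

Answer: 52 95 67 18

Derivation:
enqueue(93): [93]
enqueue(89): [93, 89]
enqueue(23): [93, 89, 23]
enqueue(2): [93, 89, 23, 2]
enqueue(52): [93, 89, 23, 2, 52]
enqueue(95): [93, 89, 23, 2, 52, 95]
dequeue(): [89, 23, 2, 52, 95]
dequeue(): [23, 2, 52, 95]
enqueue(67): [23, 2, 52, 95, 67]
dequeue(): [2, 52, 95, 67]
enqueue(18): [2, 52, 95, 67, 18]
dequeue(): [52, 95, 67, 18]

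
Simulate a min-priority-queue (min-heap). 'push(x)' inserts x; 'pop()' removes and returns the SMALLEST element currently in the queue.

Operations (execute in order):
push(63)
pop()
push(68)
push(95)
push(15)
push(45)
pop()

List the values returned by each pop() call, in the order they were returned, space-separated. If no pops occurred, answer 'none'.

Answer: 63 15

Derivation:
push(63): heap contents = [63]
pop() → 63: heap contents = []
push(68): heap contents = [68]
push(95): heap contents = [68, 95]
push(15): heap contents = [15, 68, 95]
push(45): heap contents = [15, 45, 68, 95]
pop() → 15: heap contents = [45, 68, 95]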